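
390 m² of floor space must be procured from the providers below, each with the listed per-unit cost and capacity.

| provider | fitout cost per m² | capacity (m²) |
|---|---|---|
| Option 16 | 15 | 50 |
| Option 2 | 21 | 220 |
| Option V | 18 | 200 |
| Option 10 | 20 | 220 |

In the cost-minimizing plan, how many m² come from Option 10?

140

Fill from the cheapest provider first.
Option 16 at 15: take all 50 m² → 340 still needed.
Option V at 18: take all 200 m² → 140 still needed.
Option 10 at 20: take 140 of its 220 → requirement met.
Option 2: unused.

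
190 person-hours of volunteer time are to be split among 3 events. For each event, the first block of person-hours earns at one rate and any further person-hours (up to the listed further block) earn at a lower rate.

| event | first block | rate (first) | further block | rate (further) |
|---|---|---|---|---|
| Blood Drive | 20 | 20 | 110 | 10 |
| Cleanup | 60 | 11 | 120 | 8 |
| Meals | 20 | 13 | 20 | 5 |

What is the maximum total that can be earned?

Rank every tier by rate: Blood Drive/tier1 20 > Meals/tier1 13 > Cleanup/tier1 11 > Blood Drive/tier2 10 > Cleanup/tier2 8 > Meals/tier2 5.
Blood Drive tier1 at 20: fill all 20 — 170 left.
Fill Meals tier1 block (20 at 13) — 150 left.
Fill Cleanup tier1 block (60 at 11) — 90 left.
90 remain; put them into Blood Drive tier2 at 10.
Total = 20×20 + 13×20 + 11×60 + 10×90 = 2220.

2220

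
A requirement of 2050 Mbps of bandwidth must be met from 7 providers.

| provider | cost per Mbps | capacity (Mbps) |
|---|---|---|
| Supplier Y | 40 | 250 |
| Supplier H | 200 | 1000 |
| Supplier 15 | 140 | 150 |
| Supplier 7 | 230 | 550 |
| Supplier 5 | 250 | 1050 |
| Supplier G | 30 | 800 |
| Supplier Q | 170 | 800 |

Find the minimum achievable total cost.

201000

Cheapest first:
Supplier G at 30: take all 800 Mbps → 1250 still needed.
Supplier Y (40): use full 250 → 1000 Mbps to go.
Take 150 from Supplier 15 at 140 → need 850 more.
Take 800 from Supplier Q at 170 → need 50 more.
Supplier H (200): take the remaining 50 → done.
Supplier 7, Supplier 5: unused.
Cost = 800×30 + 250×40 + 150×140 + 800×170 + 50×200 = 201000.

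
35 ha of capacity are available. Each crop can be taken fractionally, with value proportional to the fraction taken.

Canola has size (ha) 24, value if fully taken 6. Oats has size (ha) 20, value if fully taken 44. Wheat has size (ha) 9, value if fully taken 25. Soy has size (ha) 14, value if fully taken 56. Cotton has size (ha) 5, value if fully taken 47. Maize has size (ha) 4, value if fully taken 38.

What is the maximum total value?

172.6

Rank by value-to-size ratio: Maize 38/4≈9.5, Cotton 47/5≈9.4, Soy 56/14≈4, Wheat 25/9≈2.78, Oats 44/20≈2.2, Canola 6/24≈0.25.
Take all of Maize (4 ha, value 38) → 31 ha left.
All 5 ha of Cotton fit (value 47) → 26 remain.
Soy: take in full, 14 ha for value 56 → 12 left.
All 9 ha of Wheat fit (value 25) → 3 remain.
Fill the last 3 ha with part of Oats: 3/20 of it earns 6.6.
Total value = 172.6.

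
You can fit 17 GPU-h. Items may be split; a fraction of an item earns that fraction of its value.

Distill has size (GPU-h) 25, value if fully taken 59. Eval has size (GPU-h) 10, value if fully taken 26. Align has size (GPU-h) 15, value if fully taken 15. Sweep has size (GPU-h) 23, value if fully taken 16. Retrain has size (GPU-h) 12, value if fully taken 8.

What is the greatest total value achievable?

Rank by value-to-size ratio: Eval 26/10≈2.6, Distill 59/25≈2.36, Align 15/15≈1, Sweep 16/23≈0.696, Retrain 8/12≈0.667.
Eval: take in full, 10 GPU-h for value 26 ; 7 left.
Fill the last 7 GPU-h with part of Distill: 7/25 of it earns 16.52.
Total value = 42.52.

42.52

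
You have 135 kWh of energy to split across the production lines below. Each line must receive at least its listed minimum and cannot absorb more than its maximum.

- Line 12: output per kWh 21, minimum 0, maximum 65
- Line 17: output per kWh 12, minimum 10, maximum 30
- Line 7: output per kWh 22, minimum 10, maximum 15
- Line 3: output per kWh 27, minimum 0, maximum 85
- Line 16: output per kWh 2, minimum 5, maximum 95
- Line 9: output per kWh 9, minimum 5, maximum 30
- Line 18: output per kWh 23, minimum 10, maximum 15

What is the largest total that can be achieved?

3145

Meeting every minimum uses 0+10+10+0+5+5+10 = 40 kWh, leaving 95.
Rank by output per kWh: Line 3 27 > Line 18 23 > Line 7 22 > Line 12 21 > Line 17 12 > Line 9 9 > Line 16 2.
Line 3 takes 85 more to reach its cap of 85 — 10 left.
Line 18 takes 5 more to reach its cap of 15 — 5 left.
Line 7: +5 to 15 (cap) — 0 left.
Total = 12×10 + 22×15 + 27×85 + 2×5 + 9×5 + 23×15 = 3145.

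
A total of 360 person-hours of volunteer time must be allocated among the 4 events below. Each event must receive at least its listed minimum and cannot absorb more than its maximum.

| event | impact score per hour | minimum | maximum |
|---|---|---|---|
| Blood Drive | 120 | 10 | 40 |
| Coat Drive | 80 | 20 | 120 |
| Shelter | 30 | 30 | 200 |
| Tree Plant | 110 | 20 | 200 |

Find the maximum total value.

Meeting every minimum uses 10+20+30+20 = 80 person-hours, leaving 280.
Rank by impact score per hour: Blood Drive 120 > Tree Plant 110 > Coat Drive 80 > Shelter 30.
Blood Drive takes 30 more to reach its cap of 40 → 250 left.
Give Tree Plant 180 more to hit its cap of 200 → 70 left.
Only 70 left; Coat Drive takes them to reach 90.
Total = 120×40 + 80×90 + 30×30 + 110×200 = 34900.

34900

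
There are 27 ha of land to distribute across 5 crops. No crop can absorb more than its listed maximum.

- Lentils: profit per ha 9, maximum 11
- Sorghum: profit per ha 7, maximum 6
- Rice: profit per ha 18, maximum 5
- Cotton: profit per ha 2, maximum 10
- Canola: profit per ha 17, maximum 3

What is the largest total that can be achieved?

Highest profit per ha first: Rice 18 > Canola 17 > Lentils 9 > Sorghum 7 > Cotton 2.
Rice takes 5 to reach its cap of 5 — 22 left.
Canola takes 3 to reach its cap of 3 — 19 left.
Lentils takes 11 to reach its cap of 11 — 8 left.
Give Sorghum 6 to hit its cap of 6 — 2 left.
Cotton: +2 (room for 10) → 2. Pool exhausted.
Total = 9×11 + 7×6 + 18×5 + 2×2 + 17×3 = 286.

286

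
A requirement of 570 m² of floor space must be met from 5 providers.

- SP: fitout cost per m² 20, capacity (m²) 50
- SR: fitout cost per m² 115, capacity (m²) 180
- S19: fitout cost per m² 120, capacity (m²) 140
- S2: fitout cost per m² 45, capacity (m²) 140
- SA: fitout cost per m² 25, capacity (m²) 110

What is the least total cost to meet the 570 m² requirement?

Fill from the cheapest provider first.
Take 50 from SP at 20 — need 520 more.
SA at 25: take all 110 m² — 410 still needed.
S2 at 45: take all 140 m² — 270 still needed.
SR at 115: take all 180 m² — 90 still needed.
S19 at 120: take 90 of its 140 — requirement met.
Cost = 50×20 + 110×25 + 140×45 + 180×115 + 90×120 = 41550.

41550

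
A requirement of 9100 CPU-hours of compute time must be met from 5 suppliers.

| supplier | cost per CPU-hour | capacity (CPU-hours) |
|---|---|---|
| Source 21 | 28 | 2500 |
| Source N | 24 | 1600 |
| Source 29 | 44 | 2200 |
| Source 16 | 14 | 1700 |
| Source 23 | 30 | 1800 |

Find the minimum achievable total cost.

252200

Fill from the cheapest supplier first.
Source 16 at 14: take all 1700 CPU-hours → 7400 still needed.
Take 1600 from Source N at 24 → need 5800 more.
Source 21 at 28: take all 2500 CPU-hours → 3300 still needed.
Take 1800 from Source 23 at 30 → need 1500 more.
Source 29 at 44: take 1500 of its 2200 → requirement met.
Cost = 1700×14 + 1600×24 + 2500×28 + 1800×30 + 1500×44 = 252200.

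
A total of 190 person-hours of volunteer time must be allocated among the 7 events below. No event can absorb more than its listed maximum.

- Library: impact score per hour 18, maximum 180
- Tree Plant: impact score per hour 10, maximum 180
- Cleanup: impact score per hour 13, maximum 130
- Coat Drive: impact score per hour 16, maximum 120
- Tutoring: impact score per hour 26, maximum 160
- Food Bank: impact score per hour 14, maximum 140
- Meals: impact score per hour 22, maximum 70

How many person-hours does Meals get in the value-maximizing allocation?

30

Rank by impact score per hour: Tutoring 26 > Meals 22 > Library 18 > Coat Drive 16 > Food Bank 14 > Cleanup 13 > Tree Plant 10.
Tutoring takes 160 to reach its cap of 160 — 30 left.
Only 30 left; Meals takes them to reach 30.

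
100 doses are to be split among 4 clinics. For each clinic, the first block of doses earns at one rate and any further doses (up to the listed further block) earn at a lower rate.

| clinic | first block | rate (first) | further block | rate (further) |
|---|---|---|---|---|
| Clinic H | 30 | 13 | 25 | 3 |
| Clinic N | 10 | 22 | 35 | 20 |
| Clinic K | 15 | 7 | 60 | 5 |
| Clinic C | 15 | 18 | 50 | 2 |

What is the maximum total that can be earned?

Treat each block as its own option and order by rate: Clinic N/T1 22 > Clinic N/T2 20 > Clinic C/T1 18 > Clinic H/T1 13 > Clinic K/T1 7 > Clinic K/T2 5 > Clinic H/T2 3 > Clinic C/T2 2.
Clinic N/T1 (22): +10 ; 90 left.
Clinic N/T2 (20): +35 ; 55 left.
Fill Clinic C T1 block (15 at 18) ; 40 left.
Clinic H/T1 (13): +30 ; 10 left.
Clinic K/T1: +10 of 15 at 7; pool empty.
Total = 22×10 + 20×35 + 18×15 + 13×30 + 7×10 = 1650.

1650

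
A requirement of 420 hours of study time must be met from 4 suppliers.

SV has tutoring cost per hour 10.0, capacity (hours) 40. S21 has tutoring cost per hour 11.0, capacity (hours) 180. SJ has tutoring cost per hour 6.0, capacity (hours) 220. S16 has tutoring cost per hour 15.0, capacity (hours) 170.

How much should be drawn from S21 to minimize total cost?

Fill from the cheapest supplier first.
Take 220 from SJ at 6.0 → need 200 more.
Take 40 from SV at 10.0 → need 160 more.
Take 160 from S21 at 11.0 to finish.
S16: unused.

160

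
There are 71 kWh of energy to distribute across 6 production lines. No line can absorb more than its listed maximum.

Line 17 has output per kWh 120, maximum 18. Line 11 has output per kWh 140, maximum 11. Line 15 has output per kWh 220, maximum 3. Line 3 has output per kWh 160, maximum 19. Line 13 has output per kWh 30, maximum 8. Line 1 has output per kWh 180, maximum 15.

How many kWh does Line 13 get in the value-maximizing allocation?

Rank by output per kWh: Line 15 220 > Line 1 180 > Line 3 160 > Line 11 140 > Line 17 120 > Line 13 30.
Line 15: +3 to 3 (cap) → 68 left.
Line 1: +15 to 15 (cap) → 53 left.
Line 3: +19 to 19 (cap) → 34 left.
Line 11 takes 11 to reach its cap of 11 → 23 left.
Line 17 takes 18 to reach its cap of 18 → 5 left.
Only 5 left; Line 13 takes them to reach 5.

5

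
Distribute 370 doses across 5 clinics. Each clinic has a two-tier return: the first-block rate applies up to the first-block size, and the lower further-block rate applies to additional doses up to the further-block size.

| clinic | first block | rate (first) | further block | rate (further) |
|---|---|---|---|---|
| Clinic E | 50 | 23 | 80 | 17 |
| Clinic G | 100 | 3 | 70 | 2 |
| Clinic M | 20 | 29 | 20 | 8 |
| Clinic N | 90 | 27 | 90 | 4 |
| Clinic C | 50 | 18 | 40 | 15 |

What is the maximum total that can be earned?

Order all 10 blocks by rate: Clinic M/tier1 29 > Clinic N/tier1 27 > Clinic E/tier1 23 > Clinic C/tier1 18 > Clinic E/tier2 17 > Clinic C/tier2 15 > Clinic M/tier2 8 > Clinic N/tier2 4 > Clinic G/tier1 3 > Clinic G/tier2 2.
Clinic M tier1 at 29: fill all 20 → 350 left.
Clinic N/tier1 (27): +90 → 260 left.
Clinic E tier1 at 23: fill all 50 → 210 left.
Fill Clinic C tier1 block (50 at 18) → 160 left.
Clinic E tier2 at 17: fill all 80 → 80 left.
Clinic C tier2 at 15: fill all 40 → 40 left.
Fill Clinic M tier2 block (20 at 8) → 20 left.
Clinic N tier2 at 4: only 20 left, fill 20.
Total = 29×20 + 27×90 + 23×50 + 18×50 + 17×80 + 15×40 + 8×20 + 4×20 = 7260.

7260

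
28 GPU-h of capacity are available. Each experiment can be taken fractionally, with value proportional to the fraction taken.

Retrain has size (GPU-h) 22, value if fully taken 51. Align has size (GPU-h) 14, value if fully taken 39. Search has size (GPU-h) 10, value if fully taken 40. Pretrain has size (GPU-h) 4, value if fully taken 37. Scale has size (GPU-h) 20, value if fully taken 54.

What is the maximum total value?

Rank by value-to-size ratio: Pretrain 37/4≈9.25, Search 40/10≈4, Align 39/14≈2.79, Scale 54/20≈2.7, Retrain 51/22≈2.32.
Pretrain: take in full, 4 GPU-h for value 37 — 24 left.
Take all of Search (10 GPU-h, value 40) — 14 GPU-h left.
Align: take in full, 14 GPU-h for value 39 — 0 left.
Total value = 116.

116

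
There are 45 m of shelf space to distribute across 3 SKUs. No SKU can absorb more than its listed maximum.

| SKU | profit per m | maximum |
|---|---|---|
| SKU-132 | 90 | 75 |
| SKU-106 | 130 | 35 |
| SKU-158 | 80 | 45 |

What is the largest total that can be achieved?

Highest profit per m first: SKU-106 130 > SKU-132 90 > SKU-158 80.
SKU-106: +35 to 35 (cap) → 10 left.
SKU-132: +10 (room for 75) → 10. Pool exhausted.
Total = 90×10 + 130×35 = 5450.

5450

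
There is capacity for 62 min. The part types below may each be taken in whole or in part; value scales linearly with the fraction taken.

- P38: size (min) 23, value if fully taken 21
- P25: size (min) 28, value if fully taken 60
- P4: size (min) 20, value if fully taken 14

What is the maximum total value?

Rank by value-to-size ratio: P25 60/28≈2.14, P38 21/23≈0.913, P4 14/20≈0.7.
Take all of P25 (28 min, value 60) → 34 min left.
Take all of P38 (23 min, value 21) → 11 min left.
Fill the last 11 min with part of P4: 11/20 of it earns 7.7.
Total value = 88.7.

88.7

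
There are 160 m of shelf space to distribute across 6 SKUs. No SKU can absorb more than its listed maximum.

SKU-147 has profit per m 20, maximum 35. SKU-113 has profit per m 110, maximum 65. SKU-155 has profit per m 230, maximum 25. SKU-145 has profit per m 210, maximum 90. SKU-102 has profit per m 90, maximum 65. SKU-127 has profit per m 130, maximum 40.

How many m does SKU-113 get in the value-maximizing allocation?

Order the SKUs by profit per m: SKU-155 230 > SKU-145 210 > SKU-127 130 > SKU-113 110 > SKU-102 90 > SKU-147 20.
Give SKU-155 25 to hit its cap of 25 ; 135 left.
SKU-145: +90 to 90 (cap) ; 45 left.
SKU-127 takes 40 to reach its cap of 40 ; 5 left.
SKU-113: +5 (room for 65) → 5. Pool exhausted.

5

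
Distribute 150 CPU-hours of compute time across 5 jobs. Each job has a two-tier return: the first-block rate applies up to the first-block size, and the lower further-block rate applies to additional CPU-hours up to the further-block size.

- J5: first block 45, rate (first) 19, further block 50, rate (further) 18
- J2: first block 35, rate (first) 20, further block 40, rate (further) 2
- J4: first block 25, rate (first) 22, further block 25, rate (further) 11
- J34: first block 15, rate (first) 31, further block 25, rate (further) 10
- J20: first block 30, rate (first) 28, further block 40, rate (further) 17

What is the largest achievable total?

Rank every tier by rate: J34/T1 31 > J20/T1 28 > J4/T1 22 > J2/T1 20 > J5/T1 19 > J5/T2 18 > J20/T2 17 > J4/T2 11 > J34/T2 10 > J2/T2 2.
Fill J34 T1 block (15 at 31) ; 135 left.
Fill J20 T1 block (30 at 28) ; 105 left.
J4 T1 at 22: fill all 25 ; 80 left.
J2 T1 at 20: fill all 35 ; 45 left.
J5/T1 (19): +45 ; 0 left.
Total = 31×15 + 28×30 + 22×25 + 20×35 + 19×45 = 3410.

3410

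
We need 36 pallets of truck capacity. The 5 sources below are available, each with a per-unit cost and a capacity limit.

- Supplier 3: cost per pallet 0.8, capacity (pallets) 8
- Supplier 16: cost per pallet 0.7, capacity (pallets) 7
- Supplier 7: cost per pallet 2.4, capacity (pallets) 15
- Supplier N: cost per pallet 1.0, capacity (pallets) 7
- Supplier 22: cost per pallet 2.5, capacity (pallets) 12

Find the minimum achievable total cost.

51.9

Cheapest first:
Supplier 16 at 0.7: take all 7 pallets → 29 still needed.
Take 8 from Supplier 3 at 0.8 → need 21 more.
Take 7 from Supplier N at 1.0 → need 14 more.
Supplier 7 (2.4): take the remaining 14 → done.
Supplier 22: unused.
Cost = 7×0.7 + 8×0.8 + 7×1.0 + 14×2.4 = 51.9.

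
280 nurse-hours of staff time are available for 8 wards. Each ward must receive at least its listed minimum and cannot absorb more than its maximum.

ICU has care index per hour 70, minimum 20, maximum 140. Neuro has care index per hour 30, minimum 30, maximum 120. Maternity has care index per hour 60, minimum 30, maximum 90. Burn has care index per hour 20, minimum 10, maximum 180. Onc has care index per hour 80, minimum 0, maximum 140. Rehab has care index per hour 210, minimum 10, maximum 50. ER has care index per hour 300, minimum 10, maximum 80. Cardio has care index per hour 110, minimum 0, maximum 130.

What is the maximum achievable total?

45400

Meeting every minimum uses 20+30+30+10+0+10+10+0 = 110 nurse-hours, leaving 170.
Highest care index per hour first: ER 300 > Rehab 210 > Cardio 110 > Onc 80 > ICU 70 > Maternity 60 > Neuro 30 > Burn 20.
Give ER 70 more to hit its cap of 80 ; 100 left.
Give Rehab 40 more to hit its cap of 50 ; 60 left.
Only 60 left; Cardio takes them to reach 60.
Total = 70×20 + 30×30 + 60×30 + 20×10 + 210×50 + 300×80 + 110×60 = 45400.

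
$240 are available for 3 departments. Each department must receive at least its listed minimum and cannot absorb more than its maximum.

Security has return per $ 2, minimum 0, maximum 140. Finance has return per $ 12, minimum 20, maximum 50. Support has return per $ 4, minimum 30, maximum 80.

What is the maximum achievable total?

Meeting every minimum uses 0+20+30 = 50 $, leaving 190.
Highest return per $ first: Finance 12 > Support 4 > Security 2.
Give Finance 30 more to hit its cap of 50 — 160 left.
Support takes 50 more to reach its cap of 80 — 110 left.
Security has room for 140 more but only 110 remain, so it gets 110.
Total = 2×110 + 12×50 + 4×80 = 1140.

1140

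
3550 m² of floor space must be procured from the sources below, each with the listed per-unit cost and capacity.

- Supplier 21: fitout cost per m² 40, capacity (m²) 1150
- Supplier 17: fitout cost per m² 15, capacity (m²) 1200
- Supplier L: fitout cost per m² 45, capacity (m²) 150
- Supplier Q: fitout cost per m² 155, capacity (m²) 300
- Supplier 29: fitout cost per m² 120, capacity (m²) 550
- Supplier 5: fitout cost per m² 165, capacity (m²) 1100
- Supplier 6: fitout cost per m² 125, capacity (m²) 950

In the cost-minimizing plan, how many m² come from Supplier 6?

500

Cheapest first:
Take 1200 from Supplier 17 at 15 — need 2350 more.
Supplier 21 (40): use full 1150 — 1200 m² to go.
Supplier L at 45: take all 150 m² — 1050 still needed.
Supplier 29 at 120: take all 550 m² — 500 still needed.
Take 500 from Supplier 6 at 125 to finish.
Supplier Q, Supplier 5: unused.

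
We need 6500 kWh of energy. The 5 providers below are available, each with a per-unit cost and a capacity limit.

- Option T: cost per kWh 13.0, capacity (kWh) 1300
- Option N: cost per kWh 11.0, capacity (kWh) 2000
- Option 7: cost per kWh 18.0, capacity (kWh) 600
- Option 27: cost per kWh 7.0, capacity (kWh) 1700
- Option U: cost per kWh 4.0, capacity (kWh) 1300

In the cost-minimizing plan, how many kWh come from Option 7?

200

Use providers in increasing cost order.
Option U (4.0): use full 1300 → 5200 kWh to go.
Option 27 at 7.0: take all 1700 kWh → 3500 still needed.
Option N (11.0): use full 2000 → 1500 kWh to go.
Take 1300 from Option T at 13.0 → need 200 more.
Option 7 at 18.0: take 200 of its 600 → requirement met.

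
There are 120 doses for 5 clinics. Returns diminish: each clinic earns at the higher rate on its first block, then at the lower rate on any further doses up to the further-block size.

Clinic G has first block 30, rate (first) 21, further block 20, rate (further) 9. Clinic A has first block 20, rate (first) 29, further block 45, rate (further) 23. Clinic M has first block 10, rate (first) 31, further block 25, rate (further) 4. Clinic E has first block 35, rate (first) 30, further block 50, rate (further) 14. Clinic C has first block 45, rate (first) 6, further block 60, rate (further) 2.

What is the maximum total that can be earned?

Rank every tier by rate: Clinic M/first 31 > Clinic E/first 30 > Clinic A/first 29 > Clinic A/second 23 > Clinic G/first 21 > Clinic E/second 14 > Clinic G/second 9 > Clinic C/first 6 > Clinic M/second 4 > Clinic C/second 2.
Clinic M/first (31): +10 — 110 left.
Fill Clinic E first block (35 at 30) — 75 left.
Fill Clinic A first block (20 at 29) — 55 left.
Fill Clinic A second block (45 at 23) — 10 left.
Clinic G/first: +10 of 30 at 21; pool empty.
Total = 31×10 + 30×35 + 29×20 + 23×45 + 21×10 = 3185.

3185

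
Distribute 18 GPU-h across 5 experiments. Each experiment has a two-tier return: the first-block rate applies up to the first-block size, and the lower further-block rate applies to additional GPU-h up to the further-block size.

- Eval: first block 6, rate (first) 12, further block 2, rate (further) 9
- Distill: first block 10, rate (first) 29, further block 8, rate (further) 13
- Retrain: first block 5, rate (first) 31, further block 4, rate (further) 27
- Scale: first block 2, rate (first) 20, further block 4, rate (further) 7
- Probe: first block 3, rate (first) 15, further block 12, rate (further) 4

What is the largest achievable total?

Treat each block as its own option and order by rate: Retrain/T1 31 > Distill/T1 29 > Retrain/T2 27 > Scale/T1 20 > Probe/T1 15 > Distill/T2 13 > Eval/T1 12 > Eval/T2 9 > Scale/T2 7 > Probe/T2 4.
Retrain T1 at 31: fill all 5 — 13 left.
Fill Distill T1 block (10 at 29) — 3 left.
Retrain T2 at 27: only 3 left, fill 3.
Total = 31×5 + 29×10 + 27×3 = 526.

526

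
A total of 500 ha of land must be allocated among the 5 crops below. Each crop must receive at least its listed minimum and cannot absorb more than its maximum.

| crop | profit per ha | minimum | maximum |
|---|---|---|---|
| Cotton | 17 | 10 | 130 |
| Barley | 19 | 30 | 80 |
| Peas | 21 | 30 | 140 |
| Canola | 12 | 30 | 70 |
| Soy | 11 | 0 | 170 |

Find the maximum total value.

8390

Meeting every minimum uses 10+30+30+30+0 = 100 ha, leaving 400.
Highest profit per ha first: Peas 21 > Barley 19 > Cotton 17 > Canola 12 > Soy 11.
Give Peas 110 more to hit its cap of 140 → 290 left.
Barley takes 50 more to reach its cap of 80 → 240 left.
Give Cotton 120 more to hit its cap of 130 → 120 left.
Give Canola 40 more to hit its cap of 70 → 80 left.
Soy: +80 (room for 170) → 80. Pool exhausted.
Total = 17×130 + 19×80 + 21×140 + 12×70 + 11×80 = 8390.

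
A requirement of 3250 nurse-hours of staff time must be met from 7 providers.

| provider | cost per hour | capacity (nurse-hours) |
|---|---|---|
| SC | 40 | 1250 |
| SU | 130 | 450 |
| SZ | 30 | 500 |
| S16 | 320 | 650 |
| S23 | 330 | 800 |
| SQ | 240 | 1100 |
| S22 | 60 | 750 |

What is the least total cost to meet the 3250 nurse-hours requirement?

Use providers in increasing cost order.
Take 500 from SZ at 30 → need 2750 more.
Take 1250 from SC at 40 → need 1500 more.
Take 750 from S22 at 60 → need 750 more.
SU at 130: take all 450 nurse-hours → 300 still needed.
Take 300 from SQ at 240 to finish.
S16, S23: unused.
Cost = 500×30 + 1250×40 + 750×60 + 450×130 + 300×240 = 240500.

240500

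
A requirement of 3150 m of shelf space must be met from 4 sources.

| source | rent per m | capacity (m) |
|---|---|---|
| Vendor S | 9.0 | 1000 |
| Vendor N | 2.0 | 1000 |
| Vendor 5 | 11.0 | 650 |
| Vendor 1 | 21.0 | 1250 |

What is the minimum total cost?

28650

Cheapest first:
Vendor N (2.0): use full 1000 — 2150 m to go.
Take 1000 from Vendor S at 9.0 — need 1150 more.
Take 650 from Vendor 5 at 11.0 — need 500 more.
Take 500 from Vendor 1 at 21.0 to finish.
Cost = 1000×2.0 + 1000×9.0 + 650×11.0 + 500×21.0 = 28650.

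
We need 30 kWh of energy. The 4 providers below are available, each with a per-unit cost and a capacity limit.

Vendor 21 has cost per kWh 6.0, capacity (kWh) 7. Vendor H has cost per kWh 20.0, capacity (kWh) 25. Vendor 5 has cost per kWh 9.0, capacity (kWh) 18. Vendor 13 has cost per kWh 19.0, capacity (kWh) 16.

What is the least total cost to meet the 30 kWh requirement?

299

Fill from the cheapest provider first.
Take 7 from Vendor 21 at 6.0 — need 23 more.
Vendor 5 at 9.0: take all 18 kWh — 5 still needed.
Take 5 from Vendor 13 at 19.0 to finish.
Vendor H: unused.
Cost = 7×6.0 + 18×9.0 + 5×19.0 = 299.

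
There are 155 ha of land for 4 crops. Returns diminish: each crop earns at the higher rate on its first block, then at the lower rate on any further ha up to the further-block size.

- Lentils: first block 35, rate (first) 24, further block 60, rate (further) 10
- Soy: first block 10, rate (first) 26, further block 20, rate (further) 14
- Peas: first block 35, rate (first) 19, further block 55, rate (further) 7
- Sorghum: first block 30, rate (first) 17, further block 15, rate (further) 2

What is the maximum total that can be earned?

2805

Order all 8 blocks by rate: Soy/T1 26 > Lentils/T1 24 > Peas/T1 19 > Sorghum/T1 17 > Soy/T2 14 > Lentils/T2 10 > Peas/T2 7 > Sorghum/T2 2.
Soy T1 at 26: fill all 10 ; 145 left.
Lentils/T1 (24): +35 ; 110 left.
Peas/T1 (19): +35 ; 75 left.
Sorghum T1 at 17: fill all 30 ; 45 left.
Fill Soy T2 block (20 at 14) ; 25 left.
25 remain; put them into Lentils T2 at 10.
Total = 26×10 + 24×35 + 19×35 + 17×30 + 14×20 + 10×25 = 2805.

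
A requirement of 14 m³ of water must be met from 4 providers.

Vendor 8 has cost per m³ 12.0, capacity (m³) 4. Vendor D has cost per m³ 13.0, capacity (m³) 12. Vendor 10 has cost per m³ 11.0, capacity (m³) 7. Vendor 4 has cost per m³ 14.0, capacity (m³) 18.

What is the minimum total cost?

Cheapest first:
Take 7 from Vendor 10 at 11.0 ; need 7 more.
Vendor 8 at 12.0: take all 4 m³ ; 3 still needed.
Vendor D at 13.0: take 3 of its 12 ; requirement met.
Vendor 4: unused.
Cost = 7×11.0 + 4×12.0 + 3×13.0 = 164.

164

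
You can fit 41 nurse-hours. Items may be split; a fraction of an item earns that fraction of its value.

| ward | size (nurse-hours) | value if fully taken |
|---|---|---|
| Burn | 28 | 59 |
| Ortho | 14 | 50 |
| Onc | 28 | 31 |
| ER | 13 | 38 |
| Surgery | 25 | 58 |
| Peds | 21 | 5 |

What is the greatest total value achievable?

Sort by value density: Ortho 50/14≈3.57, ER 38/13≈2.92, Surgery 58/25≈2.32, Burn 59/28≈2.11, Onc 31/28≈1.11, Peds 5/21≈0.238.
Ortho: take in full, 14 nurse-hours for value 50 → 27 left.
ER: take in full, 13 nurse-hours for value 38 → 14 left.
Fill the last 14 nurse-hours with part of Surgery: 14/25 of it earns 32.48.
Total value = 120.48.

120.48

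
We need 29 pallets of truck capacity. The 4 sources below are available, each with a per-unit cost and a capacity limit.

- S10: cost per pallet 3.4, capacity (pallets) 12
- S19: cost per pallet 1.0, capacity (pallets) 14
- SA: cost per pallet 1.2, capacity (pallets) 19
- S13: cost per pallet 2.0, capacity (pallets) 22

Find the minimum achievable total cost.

32

Use sources in increasing cost order.
S19 (1.0): use full 14 → 15 pallets to go.
Take 15 from SA at 1.2 to finish.
S13, S10: unused.
Cost = 14×1.0 + 15×1.2 = 32.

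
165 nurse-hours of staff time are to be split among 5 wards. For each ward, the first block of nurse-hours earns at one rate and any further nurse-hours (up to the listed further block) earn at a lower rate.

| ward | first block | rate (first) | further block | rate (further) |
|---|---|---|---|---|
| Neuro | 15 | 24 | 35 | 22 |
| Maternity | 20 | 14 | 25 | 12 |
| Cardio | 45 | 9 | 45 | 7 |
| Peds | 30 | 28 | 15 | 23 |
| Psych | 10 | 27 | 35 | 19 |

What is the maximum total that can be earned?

Treat each block as its own option and order by rate: Peds/tier1 28 > Psych/tier1 27 > Neuro/tier1 24 > Peds/tier2 23 > Neuro/tier2 22 > Psych/tier2 19 > Maternity/tier1 14 > Maternity/tier2 12 > Cardio/tier1 9 > Cardio/tier2 7.
Fill Peds tier1 block (30 at 28) ; 135 left.
Fill Psych tier1 block (10 at 27) ; 125 left.
Fill Neuro tier1 block (15 at 24) ; 110 left.
Peds/tier2 (23): +15 ; 95 left.
Fill Neuro tier2 block (35 at 22) ; 60 left.
Psych/tier2 (19): +35 ; 25 left.
Fill Maternity tier1 block (20 at 14) ; 5 left.
Maternity tier2 at 12: only 5 left, fill 5.
Total = 28×30 + 27×10 + 24×15 + 23×15 + 22×35 + 19×35 + 14×20 + 12×5 = 3590.

3590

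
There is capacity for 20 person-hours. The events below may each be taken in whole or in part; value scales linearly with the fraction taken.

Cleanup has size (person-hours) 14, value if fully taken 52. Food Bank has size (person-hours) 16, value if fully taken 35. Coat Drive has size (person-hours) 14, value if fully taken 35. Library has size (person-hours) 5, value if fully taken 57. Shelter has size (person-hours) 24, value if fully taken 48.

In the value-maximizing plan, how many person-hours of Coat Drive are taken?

Rank by value-to-size ratio: Library 57/5≈11.4, Cleanup 52/14≈3.71, Coat Drive 35/14≈2.5, Food Bank 35/16≈2.19, Shelter 48/24≈2.
Library: take in full, 5 person-hours for value 57 — 15 left.
All 14 person-hours of Cleanup fit (value 52) — 1 remain.
Fill the last 1 person-hours with part of Coat Drive: 1/14 of it earns 2.5.

1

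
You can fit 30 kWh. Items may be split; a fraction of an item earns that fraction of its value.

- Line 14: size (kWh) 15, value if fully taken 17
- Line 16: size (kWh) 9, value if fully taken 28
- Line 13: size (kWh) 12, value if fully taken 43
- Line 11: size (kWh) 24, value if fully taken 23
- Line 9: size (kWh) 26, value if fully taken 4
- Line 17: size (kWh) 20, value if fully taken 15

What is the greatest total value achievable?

Rank by value-to-size ratio: Line 13 43/12≈3.58, Line 16 28/9≈3.11, Line 14 17/15≈1.13, Line 11 23/24≈0.958, Line 17 15/20≈0.75, Line 9 4/26≈0.154.
Take all of Line 13 (12 kWh, value 43) ; 18 kWh left.
Line 16: take in full, 9 kWh for value 28 ; 9 left.
Fill the last 9 kWh with part of Line 14: 9/15 of it earns 10.2.
Total value = 81.2.

81.2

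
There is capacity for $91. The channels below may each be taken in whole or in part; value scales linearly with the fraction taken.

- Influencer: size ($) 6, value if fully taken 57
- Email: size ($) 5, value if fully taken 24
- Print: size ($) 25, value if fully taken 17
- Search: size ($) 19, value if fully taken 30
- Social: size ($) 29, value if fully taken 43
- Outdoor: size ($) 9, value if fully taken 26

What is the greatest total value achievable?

195.64

Sort by value density: Influencer 57/6≈9.5, Email 24/5≈4.8, Outdoor 26/9≈2.89, Search 30/19≈1.58, Social 43/29≈1.48, Print 17/25≈0.68.
Influencer: take in full, 6 $ for value 57 → 85 left.
Email: take in full, 5 $ for value 24 → 80 left.
Outdoor: take in full, 9 $ for value 26 → 71 left.
Search: take in full, 19 $ for value 30 → 52 left.
Take all of Social (29 $, value 43) → 23 $ left.
23 $ left: a 23/25 share of Print gives 17×23/25 = 15.64.
Total value = 195.64.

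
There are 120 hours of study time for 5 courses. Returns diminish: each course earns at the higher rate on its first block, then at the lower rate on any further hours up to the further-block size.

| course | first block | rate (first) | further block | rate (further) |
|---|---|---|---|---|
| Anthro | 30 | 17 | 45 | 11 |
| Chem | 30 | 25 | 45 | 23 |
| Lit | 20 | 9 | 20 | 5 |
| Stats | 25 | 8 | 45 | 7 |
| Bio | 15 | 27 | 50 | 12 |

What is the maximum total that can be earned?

2700

Order all 10 blocks by rate: Bio/tier1 27 > Chem/tier1 25 > Chem/tier2 23 > Anthro/tier1 17 > Bio/tier2 12 > Anthro/tier2 11 > Lit/tier1 9 > Stats/tier1 8 > Stats/tier2 7 > Lit/tier2 5.
Bio tier1 at 27: fill all 15 → 105 left.
Chem/tier1 (25): +30 → 75 left.
Chem/tier2 (23): +45 → 30 left.
Fill Anthro tier1 block (30 at 17) → 0 left.
Total = 27×15 + 25×30 + 23×45 + 17×30 = 2700.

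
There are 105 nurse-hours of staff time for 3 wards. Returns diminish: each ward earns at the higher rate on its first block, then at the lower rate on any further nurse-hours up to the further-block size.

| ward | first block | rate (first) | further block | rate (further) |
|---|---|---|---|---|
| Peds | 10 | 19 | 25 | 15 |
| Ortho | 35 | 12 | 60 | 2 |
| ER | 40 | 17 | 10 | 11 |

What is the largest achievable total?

Rank every tier by rate: Peds/T1 19 > ER/T1 17 > Peds/T2 15 > Ortho/T1 12 > ER/T2 11 > Ortho/T2 2.
Peds/T1 (19): +10 ; 95 left.
Fill ER T1 block (40 at 17) ; 55 left.
Fill Peds T2 block (25 at 15) ; 30 left.
Ortho/T1: +30 of 35 at 12; pool empty.
Total = 19×10 + 17×40 + 15×25 + 12×30 = 1605.

1605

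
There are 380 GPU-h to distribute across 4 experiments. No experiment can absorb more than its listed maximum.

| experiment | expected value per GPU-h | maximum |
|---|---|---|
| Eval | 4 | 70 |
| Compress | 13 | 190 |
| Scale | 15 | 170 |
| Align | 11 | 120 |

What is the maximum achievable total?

5240

Highest expected value per GPU-h first: Scale 15 > Compress 13 > Align 11 > Eval 4.
Scale takes 170 to reach its cap of 170 → 210 left.
Compress: +190 to 190 (cap) → 20 left.
Align: +20 (room for 120) → 20. Pool exhausted.
Total = 13×190 + 15×170 + 11×20 = 5240.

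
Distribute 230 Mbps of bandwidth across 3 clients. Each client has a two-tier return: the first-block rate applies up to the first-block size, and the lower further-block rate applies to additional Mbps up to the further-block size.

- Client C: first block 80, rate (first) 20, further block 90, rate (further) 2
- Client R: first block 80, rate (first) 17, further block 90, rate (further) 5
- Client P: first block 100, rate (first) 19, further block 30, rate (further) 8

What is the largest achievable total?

Order all 6 blocks by rate: Client C/tier1 20 > Client P/tier1 19 > Client R/tier1 17 > Client P/tier2 8 > Client R/tier2 5 > Client C/tier2 2.
Fill Client C tier1 block (80 at 20) ; 150 left.
Fill Client P tier1 block (100 at 19) ; 50 left.
Client R/tier1: +50 of 80 at 17; pool empty.
Total = 20×80 + 19×100 + 17×50 = 4350.

4350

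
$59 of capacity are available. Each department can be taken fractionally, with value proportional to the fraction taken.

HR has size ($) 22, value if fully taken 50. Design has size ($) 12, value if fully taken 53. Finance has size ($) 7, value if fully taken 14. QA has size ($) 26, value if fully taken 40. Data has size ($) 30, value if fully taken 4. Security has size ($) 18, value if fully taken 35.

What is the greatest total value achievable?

Sort by value density: Design 53/12≈4.42, HR 50/22≈2.27, Finance 14/7≈2, Security 35/18≈1.94, QA 40/26≈1.54, Data 4/30≈0.133.
Design: take in full, 12 $ for value 53 — 47 left.
HR: take in full, 22 $ for value 50 — 25 left.
All 7 $ of Finance fit (value 14) — 18 remain.
All 18 $ of Security fit (value 35) — 0 remain.
Total value = 152.

152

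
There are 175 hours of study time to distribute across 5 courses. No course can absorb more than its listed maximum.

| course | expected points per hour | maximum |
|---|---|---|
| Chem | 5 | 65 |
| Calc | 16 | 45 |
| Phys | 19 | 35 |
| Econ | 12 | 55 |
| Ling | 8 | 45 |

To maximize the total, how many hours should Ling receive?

40

Rank by expected points per hour: Phys 19 > Calc 16 > Econ 12 > Ling 8 > Chem 5.
Phys: +35 to 35 (cap) → 140 left.
Calc: +45 to 45 (cap) → 95 left.
Give Econ 55 to hit its cap of 55 → 40 left.
Only 40 left; Ling takes them to reach 40.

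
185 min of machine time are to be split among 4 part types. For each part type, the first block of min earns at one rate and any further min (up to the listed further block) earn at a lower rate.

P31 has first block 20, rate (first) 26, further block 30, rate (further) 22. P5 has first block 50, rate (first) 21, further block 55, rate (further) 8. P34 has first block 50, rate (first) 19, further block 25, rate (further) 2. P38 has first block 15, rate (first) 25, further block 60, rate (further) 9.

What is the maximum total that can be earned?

Rank every tier by rate: P31/tier1 26 > P38/tier1 25 > P31/tier2 22 > P5/tier1 21 > P34/tier1 19 > P38/tier2 9 > P5/tier2 8 > P34/tier2 2.
Fill P31 tier1 block (20 at 26) ; 165 left.
P38/tier1 (25): +15 ; 150 left.
P31/tier2 (22): +30 ; 120 left.
P5 tier1 at 21: fill all 50 ; 70 left.
P34 tier1 at 19: fill all 50 ; 20 left.
20 remain; put them into P38 tier2 at 9.
Total = 26×20 + 25×15 + 22×30 + 21×50 + 19×50 + 9×20 = 3735.

3735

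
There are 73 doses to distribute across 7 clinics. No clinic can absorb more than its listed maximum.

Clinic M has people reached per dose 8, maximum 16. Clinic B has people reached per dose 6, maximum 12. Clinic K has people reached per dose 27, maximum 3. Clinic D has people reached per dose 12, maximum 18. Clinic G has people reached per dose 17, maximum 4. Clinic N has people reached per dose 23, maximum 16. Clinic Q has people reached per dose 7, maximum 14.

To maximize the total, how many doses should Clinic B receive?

Highest people reached per dose first: Clinic K 27 > Clinic N 23 > Clinic G 17 > Clinic D 12 > Clinic M 8 > Clinic Q 7 > Clinic B 6.
Clinic K takes 3 to reach its cap of 3 — 70 left.
Clinic N takes 16 to reach its cap of 16 — 54 left.
Clinic G takes 4 to reach its cap of 4 — 50 left.
Give Clinic D 18 to hit its cap of 18 — 32 left.
Clinic M: +16 to 16 (cap) — 16 left.
Give Clinic Q 14 to hit its cap of 14 — 2 left.
Only 2 left; Clinic B takes them to reach 2.

2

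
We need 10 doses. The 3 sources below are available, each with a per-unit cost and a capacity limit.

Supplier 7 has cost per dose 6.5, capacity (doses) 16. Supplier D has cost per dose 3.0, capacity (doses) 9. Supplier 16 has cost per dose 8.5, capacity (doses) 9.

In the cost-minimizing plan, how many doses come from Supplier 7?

Cheapest first:
Take 9 from Supplier D at 3.0 — need 1 more.
Take 1 from Supplier 7 at 6.5 to finish.
Supplier 16: unused.

1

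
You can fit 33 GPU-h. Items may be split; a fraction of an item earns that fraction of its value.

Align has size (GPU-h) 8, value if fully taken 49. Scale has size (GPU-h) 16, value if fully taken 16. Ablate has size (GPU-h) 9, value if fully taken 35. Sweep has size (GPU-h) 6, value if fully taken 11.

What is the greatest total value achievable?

Best value per unit of size first: Align 49/8≈6.12, Ablate 35/9≈3.89, Sweep 11/6≈1.83, Scale 16/16≈1.
Take all of Align (8 GPU-h, value 49) ; 25 GPU-h left.
Ablate: take in full, 9 GPU-h for value 35 ; 16 left.
Sweep: take in full, 6 GPU-h for value 11 ; 10 left.
Fill the last 10 GPU-h with part of Scale: 10/16 of it earns 10.
Total value = 105.

105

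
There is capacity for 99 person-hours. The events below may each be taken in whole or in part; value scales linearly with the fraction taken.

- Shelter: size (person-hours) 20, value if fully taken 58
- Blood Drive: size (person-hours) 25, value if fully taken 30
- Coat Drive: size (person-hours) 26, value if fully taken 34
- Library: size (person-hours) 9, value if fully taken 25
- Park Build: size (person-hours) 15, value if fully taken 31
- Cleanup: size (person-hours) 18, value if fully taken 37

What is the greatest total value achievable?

Rank by value-to-size ratio: Shelter 58/20≈2.9, Library 25/9≈2.78, Park Build 31/15≈2.07, Cleanup 37/18≈2.06, Coat Drive 34/26≈1.31, Blood Drive 30/25≈1.2.
Shelter: take in full, 20 person-hours for value 58 → 79 left.
All 9 person-hours of Library fit (value 25) → 70 remain.
Take all of Park Build (15 person-hours, value 31) → 55 person-hours left.
All 18 person-hours of Cleanup fit (value 37) → 37 remain.
All 26 person-hours of Coat Drive fit (value 34) → 11 remain.
11 person-hours left: a 11/25 share of Blood Drive gives 30×11/25 = 13.2.
Total value = 198.2.

198.2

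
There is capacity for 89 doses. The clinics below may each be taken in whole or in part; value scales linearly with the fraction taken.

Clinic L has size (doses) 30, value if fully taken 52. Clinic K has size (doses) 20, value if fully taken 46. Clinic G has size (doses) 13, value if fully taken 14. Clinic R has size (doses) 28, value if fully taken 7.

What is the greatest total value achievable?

Rank by value-to-size ratio: Clinic K 46/20≈2.3, Clinic L 52/30≈1.73, Clinic G 14/13≈1.08, Clinic R 7/28≈0.25.
Take all of Clinic K (20 doses, value 46) → 69 doses left.
Clinic L: take in full, 30 doses for value 52 → 39 left.
Take all of Clinic G (13 doses, value 14) → 26 doses left.
Fill the last 26 doses with part of Clinic R: 26/28 of it earns 6.5.
Total value = 118.5.

118.5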